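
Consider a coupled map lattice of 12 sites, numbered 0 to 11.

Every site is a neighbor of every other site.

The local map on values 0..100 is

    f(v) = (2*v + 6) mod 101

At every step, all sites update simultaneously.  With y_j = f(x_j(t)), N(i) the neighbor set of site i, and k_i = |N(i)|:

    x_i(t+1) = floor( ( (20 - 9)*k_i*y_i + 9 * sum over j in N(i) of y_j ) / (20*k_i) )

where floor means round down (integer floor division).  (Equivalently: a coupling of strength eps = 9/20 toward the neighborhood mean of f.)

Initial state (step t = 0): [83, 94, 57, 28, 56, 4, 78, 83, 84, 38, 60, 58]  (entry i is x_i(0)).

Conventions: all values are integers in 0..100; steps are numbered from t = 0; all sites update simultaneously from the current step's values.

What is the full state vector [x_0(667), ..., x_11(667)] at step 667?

Answer: [23, 33, 43, 18, 43, 43, 18, 23, 21, 25, 45, 44]
Key observation: The state at step 37, [23, 33, 43, 18, 43, 43, 18, 23, 21, 25, 45, 44], reappears at step 43: the system is in a cycle of period 6 from step 37 on.  Therefore the state at step 667 equals the state at step 37 + ((667 - 37) mod 6) = 37, which is [23, 33, 43, 18, 43, 43, 18, 23, 21, 25, 45, 44].

Derivation:
t=0: [83, 94, 57, 28, 56, 4, 78, 83, 84, 38, 60, 58]
t=1: [61, 72, 34, 56, 33, 32, 55, 61, 62, 66, 37, 35]
t=2: [37, 48, 61, 32, 60, 59, 31, 37, 38, 42, 64, 62]
t=3: [65, 25, 38, 60, 37, 36, 59, 65, 66, 70, 41, 39]
t=4: [45, 55, 69, 40, 68, 67, 39, 45, 46, 50, 72, 70]
t=5: [77, 36, 50, 72, 49, 48, 71, 77, 78, 31, 53, 51]
t=6: [48, 58, 20, 43, 19, 18, 42, 48, 49, 52, 23, 21]
t=7: [18, 29, 41, 65, 40, 39, 64, 18, 19, 22, 44, 42]
t=8: [52, 63, 75, 48, 74, 73, 47, 52, 53, 56, 78, 76]
t=9: [23, 34, 46, 19, 45, 44, 69, 23, 24, 27, 49, 47]
t=10: [57, 69, 81, 53, 80, 79, 53, 57, 58, 62, 33, 82]
t=11: [29, 41, 54, 25, 53, 52, 25, 29, 30, 34, 56, 55]
t=12: [54, 66, 28, 50, 27, 26, 50, 54, 55, 59, 30, 29]
t=13: [23, 36, 48, 19, 47, 46, 19, 23, 24, 28, 50, 49]
t=14: [50, 63, 24, 46, 75, 74, 46, 50, 51, 55, 26, 25]
t=15: [24, 37, 49, 71, 49, 48, 71, 24, 25, 29, 51, 50]
t=16: [44, 57, 18, 41, 18, 17, 41, 44, 45, 49, 20, 19]
t=17: [76, 38, 49, 73, 49, 48, 73, 76, 77, 30, 51, 50]
t=18: [47, 59, 19, 44, 19, 18, 44, 47, 48, 51, 21, 20]
t=19: [77, 38, 48, 74, 48, 47, 74, 77, 26, 29, 50, 49]
t=20: [52, 63, 22, 48, 22, 72, 48, 52, 51, 54, 24, 23]
t=21: [17, 29, 38, 13, 38, 38, 13, 17, 16, 19, 40, 39]
t=22: [49, 61, 70, 45, 70, 70, 45, 49, 48, 51, 72, 71]
t=23: [20, 32, 41, 67, 41, 41, 67, 20, 19, 22, 43, 42]
t=24: [55, 67, 76, 51, 76, 76, 51, 55, 54, 57, 78, 77]
t=25: [24, 36, 45, 20, 45, 45, 20, 24, 23, 26, 47, 46]
t=26: [63, 75, 84, 59, 84, 84, 59, 63, 62, 65, 86, 85]
t=27: [40, 52, 61, 36, 61, 61, 36, 40, 39, 42, 63, 62]
t=28: [70, 31, 40, 66, 40, 40, 66, 70, 69, 72, 42, 41]
t=29: [54, 65, 74, 49, 74, 74, 49, 54, 52, 56, 76, 75]
t=30: [21, 32, 41, 16, 41, 41, 16, 21, 19, 23, 43, 42]
t=31: [56, 67, 76, 51, 76, 76, 51, 56, 54, 58, 78, 77]
t=32: [25, 36, 45, 20, 45, 45, 20, 25, 23, 27, 47, 46]
t=33: [64, 75, 84, 59, 84, 84, 59, 64, 62, 66, 86, 85]
t=34: [41, 52, 61, 36, 61, 61, 36, 41, 39, 43, 63, 62]
t=35: [71, 31, 40, 66, 40, 40, 66, 71, 69, 73, 42, 41]
t=36: [55, 65, 75, 50, 75, 75, 50, 55, 53, 57, 77, 76]
t=37: [23, 33, 43, 18, 43, 43, 18, 23, 21, 25, 45, 44]
t=38: [60, 70, 80, 55, 80, 80, 55, 60, 58, 62, 82, 81]
t=39: [33, 43, 53, 28, 53, 53, 28, 33, 31, 35, 55, 54]
t=40: [59, 69, 28, 54, 28, 28, 54, 59, 57, 61, 30, 29]
t=41: [31, 41, 51, 26, 51, 51, 26, 31, 29, 33, 53, 52]
t=42: [55, 65, 24, 50, 24, 24, 50, 55, 53, 57, 26, 25]
t=43: [23, 33, 43, 18, 43, 43, 18, 23, 21, 25, 45, 44]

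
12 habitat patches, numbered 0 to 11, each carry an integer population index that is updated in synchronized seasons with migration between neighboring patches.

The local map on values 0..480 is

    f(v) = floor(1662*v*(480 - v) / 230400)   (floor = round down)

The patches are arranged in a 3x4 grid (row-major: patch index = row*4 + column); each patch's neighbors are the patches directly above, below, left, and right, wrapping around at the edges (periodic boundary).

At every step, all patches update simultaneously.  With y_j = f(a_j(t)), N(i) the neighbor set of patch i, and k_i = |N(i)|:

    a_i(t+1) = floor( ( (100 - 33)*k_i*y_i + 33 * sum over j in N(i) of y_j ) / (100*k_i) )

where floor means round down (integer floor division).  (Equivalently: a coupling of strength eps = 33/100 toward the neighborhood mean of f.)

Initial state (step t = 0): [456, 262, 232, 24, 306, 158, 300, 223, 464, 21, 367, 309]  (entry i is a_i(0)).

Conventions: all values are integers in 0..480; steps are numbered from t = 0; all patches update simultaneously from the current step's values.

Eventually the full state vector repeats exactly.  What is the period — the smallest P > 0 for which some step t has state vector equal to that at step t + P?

Simulating step by step:
t=0: [456, 262, 232, 24, 306, 158, 300, 223, 464, 21, 367, 309]
t=1: [128, 352, 375, 158, 332, 348, 383, 378, 110, 139, 303, 324]
t=2: [328, 323, 301, 348, 338, 327, 284, 297, 310, 338, 362, 353]
t=3: [357, 364, 375, 342, 354, 361, 388, 378, 367, 348, 326, 332]
t=4: [316, 305, 294, 329, 314, 307, 273, 291, 309, 326, 343, 342]
t=5: [373, 382, 386, 363, 377, 382, 397, 387, 374, 365, 350, 349]
t=6: [286, 273, 269, 298, 278, 270, 251, 268, 289, 297, 312, 317]
t=7: [400, 405, 405, 393, 404, 407, 409, 404, 396, 393, 384, 379]
t=8: [230, 221, 224, 242, 222, 217, 215, 226, 240, 242, 255, 265]
t=9: [413, 412, 412, 414, 413, 411, 410, 413, 414, 414, 412, 411]
t=10: [198, 201, 202, 198, 199, 203, 205, 199, 197, 198, 202, 202]
t=11: [402, 403, 404, 402, 403, 404, 405, 403, 402, 402, 404, 404]
t=12: [225, 223, 221, 224, 223, 221, 219, 222, 225, 224, 221, 221]
t=13: [413, 412, 412, 412, 412, 412, 412, 412, 412, 412, 412, 412]
t=14: [199, 201, 202, 201, 201, 202, 202, 202, 201, 202, 202, 202]
t=15: [403, 404, 404, 404, 404, 404, 405, 404, 404, 404, 405, 404]
t=16: [222, 221, 220, 221, 221, 220, 219, 220, 221, 220, 219, 220]
t=17: [412, 412, 412, 412, 412, 412, 412, 412, 412, 412, 412, 412]
t=18: [202, 202, 202, 202, 202, 202, 202, 202, 202, 202, 202, 202]
t=19: [405, 405, 405, 405, 405, 405, 405, 405, 405, 405, 405, 405]
t=20: [219, 219, 219, 219, 219, 219, 219, 219, 219, 219, 219, 219]
t=21: [412, 412, 412, 412, 412, 412, 412, 412, 412, 412, 412, 412]

Answer: 4
Key observation: The state at step 17, [412, 412, 412, 412, 412, 412, 412, 412, 412, 412, 412, 412], reappears at step 21 — and no state repeats earlier — so the cycle the system enters has period 4.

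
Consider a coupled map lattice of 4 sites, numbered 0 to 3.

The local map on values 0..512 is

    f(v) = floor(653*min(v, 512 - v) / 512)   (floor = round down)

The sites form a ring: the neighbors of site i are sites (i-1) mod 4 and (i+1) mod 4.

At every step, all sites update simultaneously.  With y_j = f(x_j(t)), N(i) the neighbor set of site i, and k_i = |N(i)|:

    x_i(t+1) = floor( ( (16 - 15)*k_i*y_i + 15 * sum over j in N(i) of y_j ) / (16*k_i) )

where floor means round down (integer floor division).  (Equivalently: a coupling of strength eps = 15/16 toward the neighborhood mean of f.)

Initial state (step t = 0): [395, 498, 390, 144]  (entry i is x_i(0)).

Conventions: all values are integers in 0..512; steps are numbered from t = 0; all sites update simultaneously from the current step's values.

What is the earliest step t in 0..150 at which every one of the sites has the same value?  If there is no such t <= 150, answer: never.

Answer: 5
Key observation: Synchronization is absorbing here: once all sites are equal they stay equal, and step 5 is the first all-equal step.

Derivation:
t=0: [395, 498, 390, 144]  (not all equal)
t=1: [103, 143, 103, 153]  (not all equal)
t=2: [184, 134, 184, 135]  (not all equal)
t=3: [174, 230, 174, 230]  (not all equal)
t=4: [288, 225, 288, 225]  (not all equal)
t=5: [285, 285, 285, 285]  (all equal)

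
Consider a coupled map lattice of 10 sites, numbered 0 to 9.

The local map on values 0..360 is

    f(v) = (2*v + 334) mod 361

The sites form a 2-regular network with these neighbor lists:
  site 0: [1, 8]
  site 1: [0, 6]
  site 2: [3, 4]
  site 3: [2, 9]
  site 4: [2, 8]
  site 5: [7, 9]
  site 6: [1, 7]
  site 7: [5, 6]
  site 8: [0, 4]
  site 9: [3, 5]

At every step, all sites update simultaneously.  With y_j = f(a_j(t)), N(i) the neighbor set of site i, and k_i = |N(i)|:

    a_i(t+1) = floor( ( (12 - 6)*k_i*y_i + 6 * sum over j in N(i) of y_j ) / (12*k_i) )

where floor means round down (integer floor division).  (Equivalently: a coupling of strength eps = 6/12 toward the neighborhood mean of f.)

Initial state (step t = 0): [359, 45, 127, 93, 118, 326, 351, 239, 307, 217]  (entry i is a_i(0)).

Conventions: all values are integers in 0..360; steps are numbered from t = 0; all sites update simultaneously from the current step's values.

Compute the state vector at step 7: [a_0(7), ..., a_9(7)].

Simulating step by step:
t=0: [359, 45, 127, 93, 118, 326, 351, 239, 307, 217]
t=1: [237, 192, 205, 147, 217, 166, 195, 189, 247, 128]
t=2: [158, 200, 89, 196, 55, 297, 178, 252, 86, 257]
t=3: [183, 160, 97, 71, 115, 163, 196, 191, 165, 115]
t=4: [318, 232, 163, 150, 219, 289, 164, 253, 287, 205]
t=5: [189, 175, 230, 216, 146, 130, 199, 181, 167, 126]
t=6: [333, 251, 113, 96, 227, 256, 169, 228, 307, 181]
t=7: [224, 204, 157, 216, 139, 162, 201, 142, 199, 239]

Answer: [224, 204, 157, 216, 139, 162, 201, 142, 199, 239]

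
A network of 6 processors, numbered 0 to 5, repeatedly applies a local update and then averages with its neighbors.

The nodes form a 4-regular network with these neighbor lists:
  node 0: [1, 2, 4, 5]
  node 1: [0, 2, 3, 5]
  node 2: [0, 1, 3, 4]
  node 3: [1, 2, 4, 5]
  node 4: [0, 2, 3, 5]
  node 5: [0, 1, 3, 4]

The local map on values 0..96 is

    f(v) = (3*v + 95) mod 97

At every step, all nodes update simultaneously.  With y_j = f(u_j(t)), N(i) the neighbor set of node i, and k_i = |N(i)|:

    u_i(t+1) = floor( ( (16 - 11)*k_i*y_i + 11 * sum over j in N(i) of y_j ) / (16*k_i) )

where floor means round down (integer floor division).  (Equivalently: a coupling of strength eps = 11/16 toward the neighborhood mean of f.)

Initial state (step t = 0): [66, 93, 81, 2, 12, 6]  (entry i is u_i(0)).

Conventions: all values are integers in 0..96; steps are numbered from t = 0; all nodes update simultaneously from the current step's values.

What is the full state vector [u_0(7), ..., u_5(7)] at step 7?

Answer: [60, 68, 65, 61, 53, 55]

Derivation:
t=0: [66, 93, 81, 2, 12, 6]
t=1: [31, 37, 35, 32, 22, 26]
t=2: [55, 49, 46, 56, 65, 68]
t=3: [53, 46, 60, 54, 61, 50]
t=4: [62, 56, 67, 63, 70, 58]
t=5: [55, 65, 46, 56, 48, 68]
t=6: [52, 61, 59, 53, 45, 49]
t=7: [60, 68, 65, 61, 53, 55]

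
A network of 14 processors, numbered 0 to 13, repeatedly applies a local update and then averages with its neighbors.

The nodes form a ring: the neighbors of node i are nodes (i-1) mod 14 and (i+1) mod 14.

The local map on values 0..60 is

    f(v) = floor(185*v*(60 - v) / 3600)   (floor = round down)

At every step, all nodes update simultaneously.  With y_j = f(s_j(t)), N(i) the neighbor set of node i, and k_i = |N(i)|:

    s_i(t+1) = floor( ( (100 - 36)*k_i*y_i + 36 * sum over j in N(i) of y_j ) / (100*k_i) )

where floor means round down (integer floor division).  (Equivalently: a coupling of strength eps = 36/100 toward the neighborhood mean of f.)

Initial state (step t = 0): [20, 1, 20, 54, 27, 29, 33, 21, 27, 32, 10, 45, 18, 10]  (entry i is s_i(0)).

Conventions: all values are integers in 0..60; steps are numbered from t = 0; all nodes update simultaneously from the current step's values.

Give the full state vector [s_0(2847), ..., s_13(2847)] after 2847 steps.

Answer: [37, 37, 38, 39, 41, 41, 42, 42, 41, 40, 38, 37, 37, 37]
Key observation: The state at step 11, [37, 37, 38, 39, 41, 41, 42, 42, 41, 40, 38, 37, 37, 37], reappears at step 13: the system is in a cycle of period 2 from step 11 on.  Therefore the state at step 2847 equals the state at step 11 + ((2847 - 11) mod 2) = 11, which is [37, 37, 38, 39, 41, 41, 42, 42, 41, 40, 38, 37, 37, 37].

Derivation:
t=0: [20, 1, 20, 54, 27, 29, 33, 21, 27, 32, 10, 45, 18, 10]
t=1: [31, 16, 29, 25, 39, 45, 44, 43, 44, 42, 30, 33, 34, 30]
t=2: [44, 39, 43, 44, 40, 35, 35, 36, 36, 39, 44, 45, 45, 45]
t=3: [36, 40, 37, 37, 40, 43, 44, 44, 43, 41, 36, 34, 34, 34]
t=4: [43, 41, 42, 42, 40, 37, 36, 36, 37, 40, 43, 44, 45, 44]
t=5: [37, 39, 38, 38, 40, 42, 43, 43, 42, 40, 37, 35, 34, 35]
t=6: [43, 42, 42, 41, 40, 38, 37, 37, 38, 40, 42, 44, 44, 44]
t=7: [37, 37, 38, 39, 41, 42, 42, 42, 42, 40, 38, 36, 36, 36]
t=8: [43, 42, 42, 41, 40, 38, 38, 38, 38, 40, 42, 43, 44, 43]
t=9: [37, 37, 38, 39, 41, 41, 42, 42, 41, 40, 38, 37, 36, 36]
t=10: [43, 42, 42, 41, 40, 39, 38, 38, 39, 41, 42, 43, 43, 43]
t=11: [37, 37, 38, 39, 41, 41, 42, 42, 41, 40, 38, 37, 37, 37]
t=12: [43, 42, 42, 41, 40, 39, 38, 38, 39, 41, 42, 42, 43, 43]
t=13: [37, 37, 38, 39, 41, 41, 42, 42, 41, 40, 38, 37, 37, 37]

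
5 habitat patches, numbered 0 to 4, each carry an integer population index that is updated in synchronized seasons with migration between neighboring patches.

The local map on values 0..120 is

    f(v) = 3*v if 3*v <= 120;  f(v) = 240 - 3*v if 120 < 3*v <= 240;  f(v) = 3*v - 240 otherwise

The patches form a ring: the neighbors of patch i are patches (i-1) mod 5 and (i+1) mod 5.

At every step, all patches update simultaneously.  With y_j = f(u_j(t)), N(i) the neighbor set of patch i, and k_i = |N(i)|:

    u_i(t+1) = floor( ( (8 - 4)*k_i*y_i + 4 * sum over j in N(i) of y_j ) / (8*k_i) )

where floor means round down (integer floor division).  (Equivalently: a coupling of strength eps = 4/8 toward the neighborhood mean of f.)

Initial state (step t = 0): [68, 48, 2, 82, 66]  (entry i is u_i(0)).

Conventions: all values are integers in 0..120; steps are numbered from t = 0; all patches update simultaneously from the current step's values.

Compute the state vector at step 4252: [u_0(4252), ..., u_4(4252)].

Simulating step by step:
t=0: [68, 48, 2, 82, 66]
t=1: [52, 58, 28, 15, 31]
t=2: [81, 75, 69, 66, 78]
t=3: [6, 16, 30, 30, 14]
t=4: [31, 51, 79, 78, 48]
t=5: [92, 67, 24, 27, 72]
t=6: [33, 46, 66, 64, 41]
t=7: [104, 86, 58, 63, 95]
t=8: [51, 43, 50, 53, 53]
t=9: [91, 99, 93, 83, 82]
t=10: [32, 46, 36, 15, 13]
t=11: [83, 102, 90, 59, 54]
t=12: [40, 42, 47, 58, 57]
t=13: [105, 111, 94, 75, 81]
t=14: [61, 75, 48, 18, 24]
t=15: [50, 45, 65, 69, 63]
t=16: [84, 86, 57, 40, 56]
t=17: [28, 29, 69, 95, 69]
t=18: [72, 72, 49, 39, 48]
t=19: [42, 41, 81, 105, 83]
t=20: [88, 87, 49, 40, 51]
t=21: [39, 39, 81, 105, 79]
t=22: [88, 88, 49, 39, 49]
t=23: [41, 41, 81, 105, 81]
t=24: [88, 88, 49, 39, 49]

Answer: [88, 88, 49, 39, 49]
Key observation: The state at step 22, [88, 88, 49, 39, 49], reappears at step 24: the system is in a cycle of period 2 from step 22 on.  Therefore the state at step 4252 equals the state at step 22 + ((4252 - 22) mod 2) = 22, which is [88, 88, 49, 39, 49].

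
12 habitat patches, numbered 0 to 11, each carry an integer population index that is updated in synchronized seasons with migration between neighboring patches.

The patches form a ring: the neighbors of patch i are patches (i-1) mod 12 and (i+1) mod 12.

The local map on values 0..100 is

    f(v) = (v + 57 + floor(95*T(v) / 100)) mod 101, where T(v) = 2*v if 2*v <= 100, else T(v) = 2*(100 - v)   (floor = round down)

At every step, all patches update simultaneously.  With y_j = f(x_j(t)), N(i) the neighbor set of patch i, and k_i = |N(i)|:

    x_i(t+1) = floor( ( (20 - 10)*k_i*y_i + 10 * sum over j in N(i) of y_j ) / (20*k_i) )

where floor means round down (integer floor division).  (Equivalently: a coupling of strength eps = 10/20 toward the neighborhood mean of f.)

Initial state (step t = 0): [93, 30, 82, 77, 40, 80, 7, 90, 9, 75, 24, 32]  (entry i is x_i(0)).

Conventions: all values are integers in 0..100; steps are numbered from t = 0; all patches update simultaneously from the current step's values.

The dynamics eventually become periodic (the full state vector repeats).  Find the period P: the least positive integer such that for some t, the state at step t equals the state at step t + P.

Answer: 2
Key observation: The state at step 13, [74, 74, 74, 74, 74, 74, 74, 74, 74, 74, 74, 74], reappears at step 15 — and no state repeats earlier — so the cycle the system enters has period 2.

Derivation:
t=0: [93, 30, 82, 77, 40, 80, 7, 90, 9, 75, 24, 32]
t=1: [53, 55, 65, 74, 73, 74, 73, 72, 77, 66, 44, 45]
t=2: [94, 94, 87, 81, 79, 79, 80, 79, 79, 82, 84, 88]
t=3: [62, 62, 67, 71, 73, 74, 74, 74, 73, 72, 69, 65]
t=4: [89, 88, 85, 82, 80, 79, 79, 79, 80, 81, 83, 86]
t=5: [66, 66, 69, 71, 73, 74, 74, 74, 73, 72, 70, 68]
t=6: [85, 85, 83, 81, 80, 79, 79, 79, 80, 81, 82, 84]
t=7: [69, 69, 71, 72, 73, 74, 74, 74, 73, 73, 71, 70]
t=8: [83, 82, 82, 81, 80, 79, 79, 79, 79, 80, 81, 82]
t=9: [71, 71, 72, 73, 73, 74, 74, 74, 74, 73, 73, 72]
t=10: [81, 81, 81, 80, 79, 79, 79, 79, 79, 79, 80, 81]
t=11: [73, 73, 73, 73, 74, 74, 74, 74, 74, 74, 73, 73]
t=12: [80, 80, 80, 79, 79, 79, 79, 79, 79, 79, 79, 80]
t=13: [74, 74, 74, 74, 74, 74, 74, 74, 74, 74, 74, 74]
t=14: [79, 79, 79, 79, 79, 79, 79, 79, 79, 79, 79, 79]
t=15: [74, 74, 74, 74, 74, 74, 74, 74, 74, 74, 74, 74]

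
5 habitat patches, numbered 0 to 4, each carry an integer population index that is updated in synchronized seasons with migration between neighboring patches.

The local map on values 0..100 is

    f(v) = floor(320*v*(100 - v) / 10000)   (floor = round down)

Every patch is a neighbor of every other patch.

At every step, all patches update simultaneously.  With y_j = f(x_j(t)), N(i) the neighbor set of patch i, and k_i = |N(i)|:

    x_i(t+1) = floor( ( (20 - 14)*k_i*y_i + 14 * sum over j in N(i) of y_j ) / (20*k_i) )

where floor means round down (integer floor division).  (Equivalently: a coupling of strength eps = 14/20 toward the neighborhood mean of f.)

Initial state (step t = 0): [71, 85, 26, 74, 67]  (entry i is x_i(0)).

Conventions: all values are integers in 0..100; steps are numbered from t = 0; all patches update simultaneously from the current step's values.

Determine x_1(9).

Answer: x_1(9) = 53

Derivation:
t=0: [71, 85, 26, 74, 67]
t=1: [60, 56, 59, 59, 60]
t=2: [76, 76, 76, 76, 76]
t=3: [58, 58, 58, 58, 58]
t=4: [77, 77, 77, 77, 77]
t=5: [56, 56, 56, 56, 56]
t=6: [78, 78, 78, 78, 78]
t=7: [54, 54, 54, 54, 54]
t=8: [79, 79, 79, 79, 79]
t=9: [53, 53, 53, 53, 53]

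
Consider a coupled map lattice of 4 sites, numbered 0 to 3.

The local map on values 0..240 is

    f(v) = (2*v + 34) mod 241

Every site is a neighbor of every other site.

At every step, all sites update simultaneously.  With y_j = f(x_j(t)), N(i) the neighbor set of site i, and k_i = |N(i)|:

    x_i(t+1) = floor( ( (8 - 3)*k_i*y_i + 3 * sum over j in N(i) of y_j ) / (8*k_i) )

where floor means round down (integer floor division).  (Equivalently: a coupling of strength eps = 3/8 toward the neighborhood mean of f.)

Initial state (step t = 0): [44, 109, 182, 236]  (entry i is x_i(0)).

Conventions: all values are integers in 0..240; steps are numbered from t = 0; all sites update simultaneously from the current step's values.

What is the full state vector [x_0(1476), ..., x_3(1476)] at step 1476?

Answer: [97, 161, 114, 168]
Key observation: The state at step 3, [133, 77, 150, 84], reappears at step 11: the system is in a cycle of period 8 from step 3 on.  Therefore the state at step 1476 equals the state at step 3 + ((1476 - 3) mod 8) = 4, which is [97, 161, 114, 168].

Derivation:
t=0: [44, 109, 182, 236]
t=1: [100, 44, 117, 51]
t=2: [181, 125, 78, 132]
t=3: [133, 77, 150, 84]
t=4: [97, 161, 114, 168]
t=5: [175, 119, 72, 126]
t=6: [121, 65, 138, 72]
t=7: [73, 137, 90, 144]
t=8: [157, 101, 174, 108]
t=9: [115, 179, 132, 66]
t=10: [61, 125, 78, 132]
t=11: [133, 77, 150, 84]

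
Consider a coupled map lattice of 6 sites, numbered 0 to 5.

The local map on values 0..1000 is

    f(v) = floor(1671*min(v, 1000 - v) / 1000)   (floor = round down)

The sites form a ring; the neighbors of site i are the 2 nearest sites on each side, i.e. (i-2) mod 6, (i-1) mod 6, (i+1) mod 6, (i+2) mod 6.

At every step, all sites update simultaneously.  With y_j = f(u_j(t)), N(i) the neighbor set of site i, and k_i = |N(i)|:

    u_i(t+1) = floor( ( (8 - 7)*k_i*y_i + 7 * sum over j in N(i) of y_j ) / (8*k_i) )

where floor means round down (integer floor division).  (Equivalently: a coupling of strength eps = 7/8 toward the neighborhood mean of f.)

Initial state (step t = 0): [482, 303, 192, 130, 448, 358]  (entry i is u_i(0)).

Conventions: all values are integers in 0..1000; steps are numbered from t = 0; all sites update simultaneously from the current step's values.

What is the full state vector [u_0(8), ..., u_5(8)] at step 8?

Answer: [638, 638, 638, 638, 638, 638]

Derivation:
t=0: [482, 303, 192, 130, 448, 358]
t=1: [575, 487, 537, 502, 517, 572]
t=2: [768, 764, 788, 783, 763, 781]
t=3: [378, 370, 380, 375, 370, 382]
t=4: [627, 630, 624, 626, 630, 625]
t=5: [622, 624, 621, 622, 624, 621]
t=6: [630, 631, 629, 630, 631, 629]
t=7: [617, 618, 617, 617, 618, 617]
t=8: [638, 638, 638, 638, 638, 638]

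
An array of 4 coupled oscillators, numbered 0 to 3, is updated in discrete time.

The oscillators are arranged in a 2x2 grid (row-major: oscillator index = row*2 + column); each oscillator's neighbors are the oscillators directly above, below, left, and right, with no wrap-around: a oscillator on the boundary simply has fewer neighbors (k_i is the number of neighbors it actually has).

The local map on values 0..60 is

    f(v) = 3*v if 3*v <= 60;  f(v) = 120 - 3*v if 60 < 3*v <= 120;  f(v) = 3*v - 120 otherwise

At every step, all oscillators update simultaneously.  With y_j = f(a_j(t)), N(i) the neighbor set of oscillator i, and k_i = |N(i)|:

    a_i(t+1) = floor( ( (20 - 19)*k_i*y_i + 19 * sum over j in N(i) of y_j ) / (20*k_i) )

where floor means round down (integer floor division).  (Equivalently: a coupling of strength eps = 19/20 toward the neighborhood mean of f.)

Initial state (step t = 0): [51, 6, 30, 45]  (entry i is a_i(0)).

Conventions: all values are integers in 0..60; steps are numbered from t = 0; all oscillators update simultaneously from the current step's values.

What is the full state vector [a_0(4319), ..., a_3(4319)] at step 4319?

Answer: [27, 27, 27, 27]
Key observation: The state at step 3, [27, 27, 27, 27], reappears at step 7: the system is in a cycle of period 4 from step 3 on.  Therefore the state at step 4319 equals the state at step 3 + ((4319 - 3) mod 4) = 3, which is [27, 27, 27, 27].

Derivation:
t=0: [51, 6, 30, 45]
t=1: [24, 23, 24, 23]
t=2: [49, 49, 49, 49]
t=3: [27, 27, 27, 27]
t=4: [39, 39, 39, 39]
t=5: [3, 3, 3, 3]
t=6: [9, 9, 9, 9]
t=7: [27, 27, 27, 27]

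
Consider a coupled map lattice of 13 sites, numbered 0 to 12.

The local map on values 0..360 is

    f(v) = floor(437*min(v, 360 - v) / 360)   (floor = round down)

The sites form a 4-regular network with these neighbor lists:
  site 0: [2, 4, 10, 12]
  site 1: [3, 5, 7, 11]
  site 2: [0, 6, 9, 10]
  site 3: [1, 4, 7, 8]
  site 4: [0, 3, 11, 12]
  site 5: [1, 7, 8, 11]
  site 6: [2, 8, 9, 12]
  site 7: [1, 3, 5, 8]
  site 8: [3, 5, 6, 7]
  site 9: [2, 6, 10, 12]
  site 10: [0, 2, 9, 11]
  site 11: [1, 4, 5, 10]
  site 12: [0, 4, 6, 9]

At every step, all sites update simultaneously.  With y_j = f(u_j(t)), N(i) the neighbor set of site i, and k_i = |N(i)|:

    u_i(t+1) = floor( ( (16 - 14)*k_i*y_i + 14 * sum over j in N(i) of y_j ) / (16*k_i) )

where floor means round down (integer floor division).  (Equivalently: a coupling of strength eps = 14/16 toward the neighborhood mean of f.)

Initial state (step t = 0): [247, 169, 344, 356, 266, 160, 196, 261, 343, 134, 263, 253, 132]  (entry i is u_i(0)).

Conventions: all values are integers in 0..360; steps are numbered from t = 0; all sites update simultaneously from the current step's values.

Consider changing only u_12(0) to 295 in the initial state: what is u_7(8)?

Answer: u_7(8) = 210
Key observation: This trace re-runs the system from the modified initial state.

Derivation:
t=0: [247, 169, 344, 356, 266, 160, 196, 261, 343, 134, 263, 253, 295]
t=1: [88, 123, 136, 100, 90, 127, 85, 107, 115, 110, 112, 153, 143]
t=2: [140, 147, 124, 130, 141, 150, 146, 139, 128, 142, 145, 142, 120]
t=3: [161, 170, 170, 166, 162, 169, 158, 168, 169, 163, 167, 176, 168]
t=4: [200, 205, 197, 202, 202, 206, 201, 204, 200, 200, 202, 203, 195]
t=5: [194, 188, 193, 190, 193, 189, 195, 189, 190, 195, 193, 189, 193]
t=6: [201, 206, 200, 205, 203, 207, 202, 206, 205, 201, 202, 205, 200]
t=7: [192, 186, 192, 187, 190, 186, 192, 186, 187, 192, 191, 188, 192]
t=8: [204, 210, 203, 209, 206, 210, 204, 210, 208, 203, 204, 208, 203]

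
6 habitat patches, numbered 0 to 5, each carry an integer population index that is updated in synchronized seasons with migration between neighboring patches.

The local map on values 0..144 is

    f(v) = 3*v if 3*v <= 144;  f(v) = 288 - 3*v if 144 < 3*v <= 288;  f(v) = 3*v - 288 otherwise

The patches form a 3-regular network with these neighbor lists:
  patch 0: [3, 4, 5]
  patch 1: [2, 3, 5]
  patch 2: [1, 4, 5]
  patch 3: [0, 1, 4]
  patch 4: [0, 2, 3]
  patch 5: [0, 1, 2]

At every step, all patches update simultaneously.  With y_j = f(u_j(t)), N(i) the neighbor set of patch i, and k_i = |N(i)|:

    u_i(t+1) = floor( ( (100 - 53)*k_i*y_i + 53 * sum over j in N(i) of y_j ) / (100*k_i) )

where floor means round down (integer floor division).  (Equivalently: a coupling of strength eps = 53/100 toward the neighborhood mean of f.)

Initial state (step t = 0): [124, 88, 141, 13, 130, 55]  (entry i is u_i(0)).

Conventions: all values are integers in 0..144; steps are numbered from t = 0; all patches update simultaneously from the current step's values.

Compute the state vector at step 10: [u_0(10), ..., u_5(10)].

Answer: [33, 39, 55, 29, 40, 47]

Derivation:
t=0: [124, 88, 141, 13, 130, 55]
t=1: [86, 63, 107, 55, 93, 100]
t=2: [39, 76, 36, 82, 37, 34]
t=3: [100, 72, 98, 70, 99, 98]
t=4: [22, 49, 18, 53, 21, 18]
t=5: [74, 108, 70, 108, 73, 71]
t=6: [62, 50, 68, 47, 64, 67]
t=7: [105, 119, 96, 125, 102, 98]
t=8: [32, 48, 16, 61, 28, 19]
t=9: [88, 104, 72, 106, 83, 77]
t=10: [33, 39, 55, 29, 40, 47]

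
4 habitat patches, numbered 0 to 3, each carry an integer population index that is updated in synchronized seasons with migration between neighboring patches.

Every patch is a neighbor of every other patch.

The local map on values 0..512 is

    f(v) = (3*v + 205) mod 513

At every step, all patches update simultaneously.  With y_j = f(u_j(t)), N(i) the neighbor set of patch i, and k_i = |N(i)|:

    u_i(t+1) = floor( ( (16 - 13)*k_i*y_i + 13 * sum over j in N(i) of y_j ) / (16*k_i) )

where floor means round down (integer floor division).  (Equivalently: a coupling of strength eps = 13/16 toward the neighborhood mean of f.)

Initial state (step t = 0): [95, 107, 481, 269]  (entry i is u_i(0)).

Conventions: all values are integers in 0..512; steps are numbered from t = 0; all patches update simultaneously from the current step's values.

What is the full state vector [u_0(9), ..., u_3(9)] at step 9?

Simulating step by step:
t=0: [95, 107, 481, 269]
t=1: [260, 299, 291, 259]
t=2: [250, 283, 285, 250]
t=3: [219, 253, 253, 219]
t=4: [404, 395, 395, 404]
t=5: [376, 378, 378, 376]
t=6: [310, 309, 309, 310]
t=7: [107, 107, 107, 107]
t=8: [13, 13, 13, 13]
t=9: [244, 244, 244, 244]

Answer: [244, 244, 244, 244]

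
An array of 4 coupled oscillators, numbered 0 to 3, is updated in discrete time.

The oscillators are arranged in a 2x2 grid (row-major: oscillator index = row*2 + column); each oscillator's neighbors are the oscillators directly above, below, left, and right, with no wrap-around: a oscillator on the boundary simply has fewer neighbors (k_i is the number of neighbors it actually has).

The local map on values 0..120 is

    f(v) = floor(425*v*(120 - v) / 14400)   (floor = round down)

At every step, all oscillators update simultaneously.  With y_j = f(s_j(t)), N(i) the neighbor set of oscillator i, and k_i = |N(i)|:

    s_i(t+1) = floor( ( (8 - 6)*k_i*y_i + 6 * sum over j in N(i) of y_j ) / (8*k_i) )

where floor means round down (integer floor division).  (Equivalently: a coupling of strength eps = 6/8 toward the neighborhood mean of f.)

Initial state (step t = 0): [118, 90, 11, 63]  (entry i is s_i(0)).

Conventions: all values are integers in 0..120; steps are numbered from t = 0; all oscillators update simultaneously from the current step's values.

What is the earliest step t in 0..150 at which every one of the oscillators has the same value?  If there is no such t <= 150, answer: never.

Simulating step by step:
t=0: [118, 90, 11, 63]  (not all equal)
t=1: [44, 61, 50, 69]  (not all equal)
t=2: [102, 101, 101, 104]  (not all equal)
t=3: [55, 52, 52, 54]  (not all equal)
t=4: [104, 104, 104, 104]  (all equal)

Answer: 4
Key observation: Synchronization is absorbing here: once all oscillators are equal they stay equal, and step 4 is the first all-equal step.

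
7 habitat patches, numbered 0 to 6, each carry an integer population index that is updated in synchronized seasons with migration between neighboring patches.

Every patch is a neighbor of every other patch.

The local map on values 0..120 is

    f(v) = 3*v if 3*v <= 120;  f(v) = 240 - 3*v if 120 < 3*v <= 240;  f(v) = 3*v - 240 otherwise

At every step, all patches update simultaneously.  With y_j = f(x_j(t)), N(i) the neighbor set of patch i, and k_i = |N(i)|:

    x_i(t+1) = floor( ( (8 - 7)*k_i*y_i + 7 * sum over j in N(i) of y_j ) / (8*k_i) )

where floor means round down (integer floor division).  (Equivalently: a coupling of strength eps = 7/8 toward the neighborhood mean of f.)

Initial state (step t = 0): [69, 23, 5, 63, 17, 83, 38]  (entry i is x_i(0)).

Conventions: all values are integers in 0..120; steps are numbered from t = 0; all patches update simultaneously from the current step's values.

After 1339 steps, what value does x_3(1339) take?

Simulating step by step:
t=0: [69, 23, 5, 63, 17, 83, 38]
t=1: [49, 48, 49, 48, 48, 49, 47]
t=2: [95, 95, 95, 95, 95, 95, 95]
t=3: [45, 45, 45, 45, 45, 45, 45]
t=4: [105, 105, 105, 105, 105, 105, 105]
t=5: [75, 75, 75, 75, 75, 75, 75]
t=6: [15, 15, 15, 15, 15, 15, 15]
t=7: [45, 45, 45, 45, 45, 45, 45]

Answer: x_3(1339) = 45
Key observation: The state at step 3, [45, 45, 45, 45, 45, 45, 45], reappears at step 7: the system is in a cycle of period 4 from step 3 on.  Therefore the state at step 1339 equals the state at step 3 + ((1339 - 3) mod 4) = 3, which is [45, 45, 45, 45, 45, 45, 45].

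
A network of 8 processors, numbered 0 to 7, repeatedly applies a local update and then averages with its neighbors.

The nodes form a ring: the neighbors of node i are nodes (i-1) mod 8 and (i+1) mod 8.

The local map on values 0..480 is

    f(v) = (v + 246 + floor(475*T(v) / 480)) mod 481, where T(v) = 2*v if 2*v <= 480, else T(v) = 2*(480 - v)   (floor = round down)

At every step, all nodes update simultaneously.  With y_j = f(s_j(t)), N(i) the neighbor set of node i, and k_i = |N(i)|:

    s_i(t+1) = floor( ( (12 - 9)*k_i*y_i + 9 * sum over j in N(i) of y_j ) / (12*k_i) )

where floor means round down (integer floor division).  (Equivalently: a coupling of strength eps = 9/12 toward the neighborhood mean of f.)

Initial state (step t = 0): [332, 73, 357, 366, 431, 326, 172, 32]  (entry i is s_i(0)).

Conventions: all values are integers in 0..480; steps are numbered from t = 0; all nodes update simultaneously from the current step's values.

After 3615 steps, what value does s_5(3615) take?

Simulating step by step:
t=0: [332, 73, 357, 366, 431, 326, 172, 32]
t=1: [398, 398, 398, 335, 354, 312, 345, 335]
t=2: [347, 325, 347, 356, 390, 381, 392, 359]
t=3: [378, 380, 379, 357, 348, 334, 346, 355]
t=4: [351, 343, 350, 360, 375, 378, 376, 361]
t=5: [370, 373, 370, 360, 351, 345, 350, 359]
t=6: [355, 351, 354, 361, 369, 372, 370, 362]
t=7: [365, 368, 366, 360, 354, 351, 354, 359]
t=8: [358, 355, 357, 362, 366, 368, 367, 362]
t=9: [363, 365, 363, 360, 356, 355, 356, 359]
t=10: [359, 358, 359, 362, 364, 366, 365, 362]
t=11: [362, 363, 362, 360, 358, 357, 357, 360]
t=12: [360, 359, 360, 362, 363, 364, 363, 362]
t=13: [361, 362, 361, 360, 359, 358, 359, 360]
t=14: [361, 360, 361, 362, 363, 363, 363, 362]
t=15: [361, 361, 361, 360, 359, 359, 359, 360]
t=16: [361, 361, 361, 362, 362, 363, 362, 362]
t=17: [360, 361, 360, 360, 359, 359, 359, 360]
t=18: [361, 361, 361, 362, 362, 363, 362, 362]

Answer: s_5(3615) = 359
Key observation: The state at step 16, [361, 361, 361, 362, 362, 363, 362, 362], reappears at step 18: the system is in a cycle of period 2 from step 16 on.  Therefore the state at step 3615 equals the state at step 16 + ((3615 - 16) mod 2) = 17, which is [360, 361, 360, 360, 359, 359, 359, 360].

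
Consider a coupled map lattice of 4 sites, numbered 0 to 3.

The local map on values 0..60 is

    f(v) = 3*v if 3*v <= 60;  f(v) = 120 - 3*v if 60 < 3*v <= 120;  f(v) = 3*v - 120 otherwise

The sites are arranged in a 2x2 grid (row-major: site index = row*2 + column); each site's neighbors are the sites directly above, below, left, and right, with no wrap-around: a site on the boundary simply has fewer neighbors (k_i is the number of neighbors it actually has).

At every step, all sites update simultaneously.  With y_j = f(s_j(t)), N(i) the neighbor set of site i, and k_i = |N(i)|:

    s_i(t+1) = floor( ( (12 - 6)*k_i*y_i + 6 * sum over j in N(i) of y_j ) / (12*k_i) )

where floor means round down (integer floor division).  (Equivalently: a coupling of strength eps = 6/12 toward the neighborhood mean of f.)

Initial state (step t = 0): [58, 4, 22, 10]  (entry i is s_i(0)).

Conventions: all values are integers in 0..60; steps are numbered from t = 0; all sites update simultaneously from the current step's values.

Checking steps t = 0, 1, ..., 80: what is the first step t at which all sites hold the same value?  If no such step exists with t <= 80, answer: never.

Simulating step by step:
t=0: [58, 4, 22, 10]  (not all equal)
t=1: [43, 27, 48, 31]  (not all equal)
t=2: [20, 28, 21, 29]  (not all equal)
t=3: [53, 41, 51, 39]  (not all equal)
t=4: [28, 12, 27, 10]  (not all equal)
t=5: [36, 34, 36, 33]  (not all equal)
t=6: [13, 17, 14, 18]  (not all equal)
t=7: [42, 48, 44, 50]  (not all equal)
t=8: [12, 21, 15, 24]  (not all equal)
t=9: [43, 49, 43, 49]  (not all equal)
t=10: [13, 22, 13, 22]  (not all equal)
t=11: [42, 50, 42, 50]  (not all equal)
t=12: [12, 24, 12, 24]  (not all equal)
t=13: [39, 45, 39, 45]  (not all equal)
t=14: [6, 12, 6, 12]  (not all equal)
t=15: [22, 31, 22, 31]  (not all equal)
t=16: [47, 33, 47, 33]  (not all equal)
t=17: [21, 21, 21, 21]  (all equal)

Answer: 17
Key observation: Synchronization is absorbing here: once all sites are equal they stay equal, and step 17 is the first all-equal step.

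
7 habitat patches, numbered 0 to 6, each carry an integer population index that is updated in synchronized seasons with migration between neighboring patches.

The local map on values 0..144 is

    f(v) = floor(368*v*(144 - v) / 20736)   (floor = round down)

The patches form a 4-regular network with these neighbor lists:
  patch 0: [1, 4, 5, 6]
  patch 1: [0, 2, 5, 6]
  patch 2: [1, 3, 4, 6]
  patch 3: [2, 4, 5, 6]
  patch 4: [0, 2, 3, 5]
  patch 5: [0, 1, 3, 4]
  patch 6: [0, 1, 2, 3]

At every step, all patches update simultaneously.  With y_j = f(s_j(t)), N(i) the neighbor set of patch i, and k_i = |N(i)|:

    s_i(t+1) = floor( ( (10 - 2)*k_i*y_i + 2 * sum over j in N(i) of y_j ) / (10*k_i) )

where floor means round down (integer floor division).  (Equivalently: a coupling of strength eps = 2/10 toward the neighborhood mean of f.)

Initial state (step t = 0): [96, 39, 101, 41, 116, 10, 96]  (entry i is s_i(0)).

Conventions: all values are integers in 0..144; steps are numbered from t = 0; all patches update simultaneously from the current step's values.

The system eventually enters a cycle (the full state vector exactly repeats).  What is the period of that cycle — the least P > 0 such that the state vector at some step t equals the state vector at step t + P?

Answer: 2
Key observation: The state at step 5, [87, 87, 87, 87, 87, 88, 87], reappears at step 7 — and no state repeats earlier — so the cycle the system enters has period 2.

Derivation:
t=0: [96, 39, 101, 41, 116, 10, 96]
t=1: [76, 70, 75, 71, 58, 32, 80]
t=2: [89, 89, 90, 89, 87, 68, 90]
t=3: [86, 86, 86, 86, 87, 90, 86]
t=4: [87, 87, 88, 87, 87, 86, 88]
t=5: [87, 87, 87, 87, 87, 88, 87]
t=6: [87, 87, 88, 87, 87, 87, 88]
t=7: [87, 87, 87, 87, 87, 88, 87]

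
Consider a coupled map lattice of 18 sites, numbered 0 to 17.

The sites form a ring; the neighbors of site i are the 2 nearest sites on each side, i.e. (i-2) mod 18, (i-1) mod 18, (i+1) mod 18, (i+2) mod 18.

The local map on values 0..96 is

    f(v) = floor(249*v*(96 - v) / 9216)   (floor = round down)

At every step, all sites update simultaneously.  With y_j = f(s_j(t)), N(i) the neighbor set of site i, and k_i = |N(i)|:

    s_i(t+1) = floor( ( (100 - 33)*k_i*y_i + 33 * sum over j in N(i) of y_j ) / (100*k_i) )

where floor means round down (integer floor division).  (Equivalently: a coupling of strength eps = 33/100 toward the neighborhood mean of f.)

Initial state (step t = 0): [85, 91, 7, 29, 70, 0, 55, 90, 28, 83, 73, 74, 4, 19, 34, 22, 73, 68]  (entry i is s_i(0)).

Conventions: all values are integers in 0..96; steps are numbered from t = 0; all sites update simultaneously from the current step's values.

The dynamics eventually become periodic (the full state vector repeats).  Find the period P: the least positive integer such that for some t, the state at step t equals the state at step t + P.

Simulating step by step:
t=0: [85, 91, 7, 29, 70, 0, 55, 90, 28, 83, 73, 74, 4, 19, 34, 22, 73, 68]
t=1: [26, 19, 22, 41, 43, 14, 49, 20, 46, 32, 41, 38, 21, 38, 48, 44, 44, 44]
t=2: [49, 43, 46, 54, 57, 39, 57, 44, 59, 55, 58, 57, 47, 58, 59, 60, 60, 58]
t=3: [61, 61, 61, 60, 60, 60, 59, 60, 58, 59, 59, 60, 61, 59, 58, 58, 58, 59]
t=4: [57, 57, 57, 57, 57, 58, 58, 58, 58, 58, 58, 57, 57, 58, 58, 58, 58, 58]
t=5: [59, 59, 60, 59, 59, 59, 59, 59, 59, 59, 59, 59, 59, 59, 59, 59, 59, 59]
t=6: [58, 58, 58, 58, 58, 58, 58, 58, 58, 58, 58, 58, 58, 58, 58, 58, 58, 58]
t=7: [59, 59, 59, 59, 59, 59, 59, 59, 59, 59, 59, 59, 59, 59, 59, 59, 59, 59]
t=8: [58, 58, 58, 58, 58, 58, 58, 58, 58, 58, 58, 58, 58, 58, 58, 58, 58, 58]

Answer: 2
Key observation: The state at step 6, [58, 58, 58, 58, 58, 58, 58, 58, 58, 58, 58, 58, 58, 58, 58, 58, 58, 58], reappears at step 8 — and no state repeats earlier — so the cycle the system enters has period 2.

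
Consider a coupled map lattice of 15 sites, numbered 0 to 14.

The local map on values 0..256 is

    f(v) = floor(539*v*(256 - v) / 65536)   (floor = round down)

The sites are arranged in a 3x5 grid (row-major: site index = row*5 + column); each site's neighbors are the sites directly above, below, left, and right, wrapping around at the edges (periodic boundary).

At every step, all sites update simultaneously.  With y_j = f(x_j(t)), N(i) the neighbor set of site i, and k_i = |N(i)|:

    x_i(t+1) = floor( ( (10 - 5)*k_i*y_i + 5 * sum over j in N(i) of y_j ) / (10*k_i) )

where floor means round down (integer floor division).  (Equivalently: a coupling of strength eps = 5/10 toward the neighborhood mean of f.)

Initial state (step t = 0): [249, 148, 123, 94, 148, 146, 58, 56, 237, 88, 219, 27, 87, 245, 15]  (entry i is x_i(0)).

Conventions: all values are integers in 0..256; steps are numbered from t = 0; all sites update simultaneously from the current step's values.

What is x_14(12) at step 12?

Simulating step by step:
t=0: [249, 148, 123, 94, 148, 146, 58, 56, 237, 88, 219, 27, 87, 245, 15]
t=1: [64, 102, 125, 103, 101, 102, 97, 94, 63, 101, 61, 76, 97, 49, 57]
t=2: [110, 123, 130, 120, 120, 121, 124, 123, 108, 120, 102, 115, 119, 97, 101]
t=3: [132, 133, 134, 132, 133, 133, 133, 133, 131, 132, 130, 132, 132, 128, 129]
t=4: [134, 134, 134, 134, 134, 134, 134, 134, 134, 134, 134, 134, 134, 134, 134]
t=5: [134, 134, 134, 134, 134, 134, 134, 134, 134, 134, 134, 134, 134, 134, 134]
t=6: [134, 134, 134, 134, 134, 134, 134, 134, 134, 134, 134, 134, 134, 134, 134]
t=7: [134, 134, 134, 134, 134, 134, 134, 134, 134, 134, 134, 134, 134, 134, 134]
t=8: [134, 134, 134, 134, 134, 134, 134, 134, 134, 134, 134, 134, 134, 134, 134]
t=9: [134, 134, 134, 134, 134, 134, 134, 134, 134, 134, 134, 134, 134, 134, 134]
t=10: [134, 134, 134, 134, 134, 134, 134, 134, 134, 134, 134, 134, 134, 134, 134]
t=11: [134, 134, 134, 134, 134, 134, 134, 134, 134, 134, 134, 134, 134, 134, 134]
t=12: [134, 134, 134, 134, 134, 134, 134, 134, 134, 134, 134, 134, 134, 134, 134]

Answer: x_14(12) = 134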